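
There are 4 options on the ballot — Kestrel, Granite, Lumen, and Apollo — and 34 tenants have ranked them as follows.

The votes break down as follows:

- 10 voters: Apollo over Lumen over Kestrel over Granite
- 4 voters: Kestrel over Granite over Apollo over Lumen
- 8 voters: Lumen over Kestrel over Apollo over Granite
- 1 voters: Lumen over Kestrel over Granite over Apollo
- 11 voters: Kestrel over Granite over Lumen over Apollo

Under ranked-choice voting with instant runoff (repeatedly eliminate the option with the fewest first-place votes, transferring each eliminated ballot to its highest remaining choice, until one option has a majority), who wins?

Kestrel

Round 1: Kestrel 15, Apollo 10, Lumen 9, Granite 0. Granite has the fewest and is eliminated.
Round 2: Kestrel 15, Apollo 10, Lumen 9. Lumen has the fewest and is eliminated.
Round 3: Kestrel 24, Apollo 10. Kestrel has a majority.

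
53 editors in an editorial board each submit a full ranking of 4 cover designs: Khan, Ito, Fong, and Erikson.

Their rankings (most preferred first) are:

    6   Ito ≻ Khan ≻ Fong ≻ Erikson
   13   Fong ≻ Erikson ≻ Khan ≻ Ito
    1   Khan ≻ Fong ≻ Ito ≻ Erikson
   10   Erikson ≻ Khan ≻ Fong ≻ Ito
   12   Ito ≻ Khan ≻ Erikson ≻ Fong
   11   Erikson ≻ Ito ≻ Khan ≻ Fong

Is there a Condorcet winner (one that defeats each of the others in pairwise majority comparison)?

Yes

Head-to-head results (53 voters total):
Khan vs Ito: Ito wins 29–24.
Khan vs Fong: Khan wins 40–13.
Khan vs Erikson: Erikson wins 34–19.
Ito vs Fong: Ito wins 29–24.
Ito vs Erikson: Erikson wins 34–19.
Fong vs Erikson: Erikson wins 33–20.
Erikson beats each rival — Khan (34–19), Ito (34–19), Fong (33–20) — so Erikson is the Condorcet winner.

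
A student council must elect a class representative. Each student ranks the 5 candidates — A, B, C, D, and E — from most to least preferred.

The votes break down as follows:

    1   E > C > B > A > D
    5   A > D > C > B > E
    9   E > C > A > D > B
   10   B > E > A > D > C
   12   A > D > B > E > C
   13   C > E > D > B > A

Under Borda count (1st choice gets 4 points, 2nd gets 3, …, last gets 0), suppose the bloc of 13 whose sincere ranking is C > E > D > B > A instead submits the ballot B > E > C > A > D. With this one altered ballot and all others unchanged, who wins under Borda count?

B

Borda totals with the altered ballot: A 120, B 123, C 66, D 70, E 121.
The switch changes the winner from E to B.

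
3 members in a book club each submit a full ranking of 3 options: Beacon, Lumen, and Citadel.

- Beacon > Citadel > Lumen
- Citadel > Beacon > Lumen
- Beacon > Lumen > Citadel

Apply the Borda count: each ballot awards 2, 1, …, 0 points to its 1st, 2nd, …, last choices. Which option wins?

Beacon

Borda scores:
  Beacon: 2 + 1 + 2 = 5
  Lumen: 0 + 0 + 1 = 1
  Citadel: 1 + 2 + 0 = 3
Beacon has the highest total.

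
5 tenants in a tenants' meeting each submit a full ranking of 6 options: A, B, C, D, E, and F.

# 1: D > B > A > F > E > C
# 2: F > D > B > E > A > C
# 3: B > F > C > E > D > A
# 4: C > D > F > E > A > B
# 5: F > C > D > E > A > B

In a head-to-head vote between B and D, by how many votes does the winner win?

Ballots ranking B above D: 1.
Ballots ranking D above B: 4.
D wins 4–1, a margin of 3.

3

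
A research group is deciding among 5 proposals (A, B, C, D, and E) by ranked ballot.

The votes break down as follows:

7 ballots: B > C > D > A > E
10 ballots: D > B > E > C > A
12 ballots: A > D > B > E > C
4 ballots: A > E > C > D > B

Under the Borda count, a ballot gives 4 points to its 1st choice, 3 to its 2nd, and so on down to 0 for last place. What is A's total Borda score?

Borda scores:
  A: 7·1 + 10·0 + 12·4 + 4·4 = 71
  B: 7·4 + 10·3 + 12·2 + 4·0 = 82
  C: 7·3 + 10·1 + 12·0 + 4·2 = 39
  D: 7·2 + 10·4 + 12·3 + 4·1 = 94
  E: 7·0 + 10·2 + 12·1 + 4·3 = 44

71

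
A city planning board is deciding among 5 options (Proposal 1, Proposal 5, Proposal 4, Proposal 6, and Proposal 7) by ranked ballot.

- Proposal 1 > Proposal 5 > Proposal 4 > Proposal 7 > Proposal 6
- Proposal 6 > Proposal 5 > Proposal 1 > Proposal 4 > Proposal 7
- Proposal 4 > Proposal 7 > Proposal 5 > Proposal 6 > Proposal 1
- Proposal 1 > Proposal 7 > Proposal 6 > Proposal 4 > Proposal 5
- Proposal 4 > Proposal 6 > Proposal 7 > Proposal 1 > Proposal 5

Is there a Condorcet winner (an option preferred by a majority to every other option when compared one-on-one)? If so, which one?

There is no Condorcet winner

Head-to-head results (5 voters total):
Proposal 1 vs Proposal 5: Proposal 1 wins 3–2.
Proposal 1 vs Proposal 4: Proposal 1 wins 3–2.
Proposal 1 vs Proposal 6: Proposal 6 wins 3–2.
Proposal 1 vs Proposal 7: Proposal 1 wins 3–2.
Proposal 5 vs Proposal 4: Proposal 4 wins 3–2.
Proposal 5 vs Proposal 6: Proposal 6 wins 3–2.
Proposal 5 vs Proposal 7: Proposal 7 wins 3–2.
Proposal 4 vs Proposal 6: Proposal 4 wins 3–2.
Proposal 4 vs Proposal 7: Proposal 4 wins 4–1.
Proposal 6 vs Proposal 7: Proposal 7 wins 3–2.
No candidate beats all others: Proposal 1 beats Proposal 4 beats Proposal 6 beats Proposal 1, a majority cycle.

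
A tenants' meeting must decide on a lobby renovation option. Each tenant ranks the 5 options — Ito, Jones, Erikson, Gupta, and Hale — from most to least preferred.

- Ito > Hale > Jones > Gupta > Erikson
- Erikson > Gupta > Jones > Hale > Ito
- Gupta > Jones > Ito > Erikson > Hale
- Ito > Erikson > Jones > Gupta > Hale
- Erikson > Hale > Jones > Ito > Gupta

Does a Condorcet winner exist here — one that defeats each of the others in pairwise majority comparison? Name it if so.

None — there is no Condorcet winner

Head-to-head results (5 voters total):
Ito vs Jones: Jones wins 3–2.
Ito vs Erikson: Ito wins 3–2.
Ito vs Gupta: Ito wins 3–2.
Ito vs Hale: Ito wins 3–2.
Jones vs Erikson: Erikson wins 3–2.
Jones vs Gupta: Jones wins 3–2.
Jones vs Hale: Jones wins 3–2.
Erikson vs Gupta: Erikson wins 3–2.
Erikson vs Hale: Erikson wins 4–1.
Gupta vs Hale: Gupta wins 3–2.
No candidate beats all others: Ito beats Erikson beats Jones beats Ito, a majority cycle.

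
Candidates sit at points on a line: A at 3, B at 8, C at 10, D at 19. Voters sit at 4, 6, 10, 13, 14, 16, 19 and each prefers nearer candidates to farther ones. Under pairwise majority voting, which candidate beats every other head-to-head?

With single-peaked preferences on a line, the Condorcet winner is the candidate closest to the median voter.
The median voter (position 13) is closest to C at 10.
Check: C vs A — voters closer to C: 5 of 7.

C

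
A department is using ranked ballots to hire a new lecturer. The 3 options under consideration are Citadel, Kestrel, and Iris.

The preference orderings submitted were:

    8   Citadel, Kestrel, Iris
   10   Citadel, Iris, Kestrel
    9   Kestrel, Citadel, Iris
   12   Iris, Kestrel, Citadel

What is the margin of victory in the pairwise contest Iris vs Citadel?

Ballots ranking Iris above Citadel: 12.
Ballots ranking Citadel above Iris: 8+10+9 = 27.
Citadel wins 27–12, a margin of 15.

15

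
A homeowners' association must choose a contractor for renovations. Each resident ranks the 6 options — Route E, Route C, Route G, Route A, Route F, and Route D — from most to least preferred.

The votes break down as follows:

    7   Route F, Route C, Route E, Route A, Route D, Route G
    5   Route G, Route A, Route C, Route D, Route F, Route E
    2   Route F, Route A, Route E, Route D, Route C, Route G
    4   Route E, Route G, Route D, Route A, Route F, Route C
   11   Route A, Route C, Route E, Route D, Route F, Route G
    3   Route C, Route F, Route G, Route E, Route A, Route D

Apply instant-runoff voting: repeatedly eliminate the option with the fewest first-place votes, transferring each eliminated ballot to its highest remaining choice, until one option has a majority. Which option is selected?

Round 1: Route A 11, Route F 9, Route G 5, Route E 4, Route C 3, Route D 0. Route D has the fewest and is eliminated.
Round 2: Route A 11, Route F 9, Route G 5, Route E 4, Route C 3. Route C has the fewest and is eliminated.
Round 3: Route F 12, Route A 11, Route G 5, Route E 4. Route E has the fewest and is eliminated.
Round 4: Route F 12, Route A 11, Route G 9. Route G has the fewest and is eliminated.
Round 5: Route A 20, Route F 12. Route A has a majority.

Route A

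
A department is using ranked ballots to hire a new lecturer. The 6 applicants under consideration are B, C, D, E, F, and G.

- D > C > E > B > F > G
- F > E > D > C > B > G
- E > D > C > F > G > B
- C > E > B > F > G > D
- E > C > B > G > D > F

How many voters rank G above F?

1

Ballots ranking G above F: 1.
Ballots ranking F above G: 4.
So 1 of 5 voters prefer G to F.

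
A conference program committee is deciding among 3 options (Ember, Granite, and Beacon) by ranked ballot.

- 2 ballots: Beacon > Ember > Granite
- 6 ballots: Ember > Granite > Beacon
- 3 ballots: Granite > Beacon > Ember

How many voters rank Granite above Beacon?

Ballots ranking Granite above Beacon: 6+3 = 9.
Ballots ranking Beacon above Granite: 2.
So 9 of 11 voters prefer Granite to Beacon.

9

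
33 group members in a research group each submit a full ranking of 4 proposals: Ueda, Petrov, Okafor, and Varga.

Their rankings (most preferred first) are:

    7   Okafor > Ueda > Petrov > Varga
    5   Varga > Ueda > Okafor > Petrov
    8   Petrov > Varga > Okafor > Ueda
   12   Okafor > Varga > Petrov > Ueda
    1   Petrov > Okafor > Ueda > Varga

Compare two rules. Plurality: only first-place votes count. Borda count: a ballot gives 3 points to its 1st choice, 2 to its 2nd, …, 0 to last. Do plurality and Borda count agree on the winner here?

Yes

Plurality first-place counts: Ueda 0, Petrov 9, Okafor 19, Varga 5 → Okafor.
Borda totals: Ueda 25, Petrov 46, Okafor 72, Varga 55 → Okafor.
The two rules agree on Okafor.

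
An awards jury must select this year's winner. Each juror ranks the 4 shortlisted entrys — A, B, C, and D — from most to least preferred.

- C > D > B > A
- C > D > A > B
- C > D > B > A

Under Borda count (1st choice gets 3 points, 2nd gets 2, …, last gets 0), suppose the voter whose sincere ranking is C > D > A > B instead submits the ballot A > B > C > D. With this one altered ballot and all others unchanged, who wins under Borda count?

Borda totals with the altered ballot: A 3, B 4, C 7, D 4.
The winner is unchanged: still C.

C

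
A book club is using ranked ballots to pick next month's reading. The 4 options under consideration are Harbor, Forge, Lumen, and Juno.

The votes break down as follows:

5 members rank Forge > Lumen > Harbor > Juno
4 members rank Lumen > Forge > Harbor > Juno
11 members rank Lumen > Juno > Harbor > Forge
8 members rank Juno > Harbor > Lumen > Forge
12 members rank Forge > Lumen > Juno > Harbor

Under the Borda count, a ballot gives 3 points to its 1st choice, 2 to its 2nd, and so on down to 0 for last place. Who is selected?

Lumen

Borda scores:
  Harbor: 5·1 + 4·1 + 11·1 + 8·2 + 12·0 = 36
  Forge: 5·3 + 4·2 + 11·0 + 8·0 + 12·3 = 59
  Lumen: 5·2 + 4·3 + 11·3 + 8·1 + 12·2 = 87
  Juno: 5·0 + 4·0 + 11·2 + 8·3 + 12·1 = 58
Lumen has the highest total.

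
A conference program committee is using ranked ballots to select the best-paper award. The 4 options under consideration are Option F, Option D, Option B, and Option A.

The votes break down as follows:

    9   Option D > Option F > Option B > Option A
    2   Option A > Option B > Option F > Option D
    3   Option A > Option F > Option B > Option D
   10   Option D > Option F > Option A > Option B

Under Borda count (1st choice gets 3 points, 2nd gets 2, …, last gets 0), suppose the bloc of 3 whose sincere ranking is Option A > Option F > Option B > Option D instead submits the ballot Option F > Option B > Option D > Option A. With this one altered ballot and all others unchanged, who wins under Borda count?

Option D

Borda totals with the altered ballot: Option F 49, Option D 60, Option B 19, Option A 16.
The winner is unchanged: still Option D.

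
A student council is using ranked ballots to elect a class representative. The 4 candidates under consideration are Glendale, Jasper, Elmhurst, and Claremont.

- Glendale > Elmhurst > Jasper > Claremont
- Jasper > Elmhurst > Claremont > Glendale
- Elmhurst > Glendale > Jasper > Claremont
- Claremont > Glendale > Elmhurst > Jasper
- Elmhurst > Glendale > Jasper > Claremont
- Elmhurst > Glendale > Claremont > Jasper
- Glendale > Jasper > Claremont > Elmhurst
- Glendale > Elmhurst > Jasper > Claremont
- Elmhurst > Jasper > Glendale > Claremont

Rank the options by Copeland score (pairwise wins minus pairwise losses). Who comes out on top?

Pairwise results:
  Glendale vs Jasper: Glendale wins 7–2.
  Glendale vs Elmhurst: Elmhurst wins 5–4.
  Glendale vs Claremont: Glendale wins 7–2.
  Jasper vs Elmhurst: Elmhurst wins 7–2.
  Jasper vs Claremont: Jasper wins 7–2.
  Elmhurst vs Claremont: Elmhurst wins 7–2.
Copeland scores (wins − losses):
  Glendale: 2 − 1 = 1
  Jasper: 1 − 2 = -1
  Elmhurst: 3 − 0 = 3
  Claremont: 0 − 3 = -3
Elmhurst has the best Copeland score.

Elmhurst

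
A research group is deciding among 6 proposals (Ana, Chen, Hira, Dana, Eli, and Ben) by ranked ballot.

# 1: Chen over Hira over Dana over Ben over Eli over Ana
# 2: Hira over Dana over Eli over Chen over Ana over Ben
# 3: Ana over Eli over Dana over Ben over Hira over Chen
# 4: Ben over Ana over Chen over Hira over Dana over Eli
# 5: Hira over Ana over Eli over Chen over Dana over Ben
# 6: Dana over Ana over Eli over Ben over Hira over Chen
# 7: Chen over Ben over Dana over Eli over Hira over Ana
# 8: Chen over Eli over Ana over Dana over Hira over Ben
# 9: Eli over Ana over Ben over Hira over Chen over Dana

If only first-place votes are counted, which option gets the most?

Chen

First-place vote totals:
  Ana: 1
  Chen: 3
  Hira: 2
  Dana: 1
  Eli: 1
  Ben: 1
Chen has the most first-place votes.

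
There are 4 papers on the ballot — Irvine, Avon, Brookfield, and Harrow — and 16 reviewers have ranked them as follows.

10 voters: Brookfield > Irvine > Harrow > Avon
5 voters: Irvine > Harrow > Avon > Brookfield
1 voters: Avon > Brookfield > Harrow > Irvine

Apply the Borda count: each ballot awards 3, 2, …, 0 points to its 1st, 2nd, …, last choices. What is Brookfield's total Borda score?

32

Borda scores:
  Irvine: 10·2 + 5·3 + 0 = 35
  Avon: 10·0 + 5·1 + 3 = 8
  Brookfield: 10·3 + 5·0 + 2 = 32
  Harrow: 10·1 + 5·2 + 1 = 21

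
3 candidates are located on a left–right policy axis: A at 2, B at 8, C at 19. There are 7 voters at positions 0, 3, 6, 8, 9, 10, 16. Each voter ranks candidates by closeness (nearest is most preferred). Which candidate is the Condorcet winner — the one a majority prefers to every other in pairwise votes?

With single-peaked preferences on a line, the Condorcet winner is the candidate closest to the median voter.
The median voter (position 8) is closest to B at 8.
Check: B vs A — voters closer to B: 5 of 7.

B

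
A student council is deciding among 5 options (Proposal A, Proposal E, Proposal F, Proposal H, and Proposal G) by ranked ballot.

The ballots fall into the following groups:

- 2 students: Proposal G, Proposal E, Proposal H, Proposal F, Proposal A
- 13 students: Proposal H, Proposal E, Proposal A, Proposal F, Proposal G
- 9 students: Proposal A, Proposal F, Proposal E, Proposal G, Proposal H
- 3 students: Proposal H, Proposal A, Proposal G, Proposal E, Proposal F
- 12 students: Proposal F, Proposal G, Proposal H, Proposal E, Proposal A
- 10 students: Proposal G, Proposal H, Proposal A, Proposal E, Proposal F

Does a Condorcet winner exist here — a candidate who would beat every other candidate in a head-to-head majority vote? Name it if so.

Head-to-head results (49 voters total):
Proposal A vs Proposal E: Proposal E wins 27–22.
Proposal A vs Proposal F: Proposal A wins 35–14.
Proposal A vs Proposal H: Proposal H wins 40–9.
Proposal A vs Proposal G: Proposal A wins 25–24.
Proposal E vs Proposal F: Proposal E wins 28–21.
Proposal E vs Proposal H: Proposal H wins 38–11.
Proposal E vs Proposal G: Proposal G wins 27–22.
Proposal F vs Proposal H: Proposal H wins 28–21.
Proposal F vs Proposal G: Proposal F wins 34–15.
Proposal H vs Proposal G: Proposal G wins 33–16.
No candidate beats all others: Proposal A beats Proposal G beats Proposal E beats Proposal A, a majority cycle.

No Condorcet winner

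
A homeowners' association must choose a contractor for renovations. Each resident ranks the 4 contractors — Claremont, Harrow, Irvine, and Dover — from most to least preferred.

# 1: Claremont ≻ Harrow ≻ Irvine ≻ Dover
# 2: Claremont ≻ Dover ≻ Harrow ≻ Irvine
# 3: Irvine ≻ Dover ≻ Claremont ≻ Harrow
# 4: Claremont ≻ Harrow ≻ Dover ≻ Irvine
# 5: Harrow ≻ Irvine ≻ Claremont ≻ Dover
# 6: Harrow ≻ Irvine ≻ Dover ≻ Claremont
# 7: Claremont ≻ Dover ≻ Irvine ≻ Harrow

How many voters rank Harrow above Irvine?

5

Ballots ranking Harrow above Irvine: 5.
Ballots ranking Irvine above Harrow: 2.
So 5 of 7 voters prefer Harrow to Irvine.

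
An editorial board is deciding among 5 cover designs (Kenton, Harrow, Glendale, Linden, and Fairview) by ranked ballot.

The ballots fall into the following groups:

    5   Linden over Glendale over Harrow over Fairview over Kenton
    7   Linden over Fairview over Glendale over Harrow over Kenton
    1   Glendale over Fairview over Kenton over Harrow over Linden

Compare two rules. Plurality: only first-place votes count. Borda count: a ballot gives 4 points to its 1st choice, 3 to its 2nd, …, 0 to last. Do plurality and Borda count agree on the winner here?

Yes

Plurality first-place counts: Kenton 0, Harrow 0, Glendale 1, Linden 12, Fairview 0 → Linden.
Borda totals: Kenton 2, Harrow 18, Glendale 33, Linden 48, Fairview 29 → Linden.
The two rules agree on Linden.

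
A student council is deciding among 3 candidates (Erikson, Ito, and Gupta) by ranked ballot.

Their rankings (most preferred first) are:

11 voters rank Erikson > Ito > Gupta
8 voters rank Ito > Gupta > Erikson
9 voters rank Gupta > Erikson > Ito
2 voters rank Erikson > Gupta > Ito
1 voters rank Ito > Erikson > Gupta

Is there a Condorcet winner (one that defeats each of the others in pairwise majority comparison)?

No

Head-to-head results (31 voters total):
Erikson vs Ito: Erikson wins 22–9.
Erikson vs Gupta: Gupta wins 17–14.
Ito vs Gupta: Ito wins 20–11.
No candidate beats all others: Erikson beats Ito beats Gupta beats Erikson, a majority cycle.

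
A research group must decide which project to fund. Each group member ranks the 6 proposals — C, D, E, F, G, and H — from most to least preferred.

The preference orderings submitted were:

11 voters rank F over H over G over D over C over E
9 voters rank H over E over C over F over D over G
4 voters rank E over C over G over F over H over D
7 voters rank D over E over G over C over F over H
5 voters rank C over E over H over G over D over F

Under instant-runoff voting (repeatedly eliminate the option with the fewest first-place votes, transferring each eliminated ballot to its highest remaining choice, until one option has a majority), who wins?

C

Round 1: F 11, H 9, D 7, C 5, E 4, G 0. G has the fewest and is eliminated.
Round 2: F 11, H 9, D 7, C 5, E 4. E has the fewest and is eliminated.
Round 3: F 11, C 9, H 9, D 7. D has the fewest and is eliminated.
Round 4: C 16, F 11, H 9. H has the fewest and is eliminated.
Round 5: C 25, F 11. C has a majority.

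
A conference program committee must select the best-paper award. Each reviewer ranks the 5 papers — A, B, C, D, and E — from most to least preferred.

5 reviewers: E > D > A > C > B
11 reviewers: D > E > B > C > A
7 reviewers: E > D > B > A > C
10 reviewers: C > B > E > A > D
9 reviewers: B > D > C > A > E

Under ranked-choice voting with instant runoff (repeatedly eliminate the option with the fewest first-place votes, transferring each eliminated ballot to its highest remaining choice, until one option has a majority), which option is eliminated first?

Round 1: E 12, D 11, C 10, B 9, A 0. A has the fewest and is eliminated.
Round 2: E 12, D 11, C 10, B 9. B has the fewest and is eliminated.
Round 3: D 20, E 12, C 10. C has the fewest and is eliminated.
Round 4: E 22, D 20. E has a majority.

A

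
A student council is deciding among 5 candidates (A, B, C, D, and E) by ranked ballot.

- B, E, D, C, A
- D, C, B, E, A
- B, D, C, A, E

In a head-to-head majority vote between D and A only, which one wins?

Ballots ranking D above A: 3.
Ballots ranking A above D: 0.
D wins the head-to-head, 3–0.

D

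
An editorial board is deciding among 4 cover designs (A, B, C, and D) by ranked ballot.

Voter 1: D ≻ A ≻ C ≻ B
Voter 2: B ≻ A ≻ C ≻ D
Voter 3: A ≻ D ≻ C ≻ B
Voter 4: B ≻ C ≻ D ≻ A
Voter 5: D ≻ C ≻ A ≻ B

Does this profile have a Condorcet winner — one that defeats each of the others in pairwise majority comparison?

Yes

Head-to-head results (5 voters total):
A vs B: A wins 3–2.
A vs C: A wins 3–2.
A vs D: D wins 3–2.
B vs C: C wins 3–2.
B vs D: D wins 3–2.
C vs D: D wins 3–2.
D beats each rival — A (3–2), B (3–2), C (3–2) — so D is the Condorcet winner.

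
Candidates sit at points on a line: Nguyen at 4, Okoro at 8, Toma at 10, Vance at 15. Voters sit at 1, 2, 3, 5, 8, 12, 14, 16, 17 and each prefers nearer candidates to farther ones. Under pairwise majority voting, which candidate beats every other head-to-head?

With single-peaked preferences on a line, the Condorcet winner is the candidate closest to the median voter.
The median voter (position 8) is closest to Okoro at 8.
Check: Okoro vs Nguyen — voters closer to Okoro: 5 of 9.

Okoro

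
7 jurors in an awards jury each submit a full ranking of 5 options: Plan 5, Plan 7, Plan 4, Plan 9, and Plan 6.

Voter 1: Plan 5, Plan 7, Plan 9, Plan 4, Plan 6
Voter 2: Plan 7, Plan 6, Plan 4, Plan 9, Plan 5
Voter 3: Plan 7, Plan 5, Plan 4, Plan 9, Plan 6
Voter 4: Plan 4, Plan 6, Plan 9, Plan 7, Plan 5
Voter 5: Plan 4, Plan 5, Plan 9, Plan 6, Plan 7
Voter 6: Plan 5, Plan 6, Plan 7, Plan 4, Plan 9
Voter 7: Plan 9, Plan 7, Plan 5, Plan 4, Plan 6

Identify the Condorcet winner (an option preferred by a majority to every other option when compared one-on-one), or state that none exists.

Head-to-head results (7 voters total):
Plan 5 vs Plan 7: Plan 7 wins 4–3.
Plan 5 vs Plan 4: Plan 5 wins 4–3.
Plan 5 vs Plan 9: Plan 5 wins 4–3.
Plan 5 vs Plan 6: Plan 5 wins 5–2.
Plan 7 vs Plan 4: Plan 7 wins 5–2.
Plan 7 vs Plan 9: Plan 7 wins 4–3.
Plan 7 vs Plan 6: Plan 7 wins 4–3.
Plan 4 vs Plan 9: Plan 4 wins 5–2.
Plan 4 vs Plan 6: Plan 4 wins 5–2.
Plan 9 vs Plan 6: Plan 9 wins 4–3.
Plan 7 beats each rival — Plan 5 (4–3), Plan 4 (5–2), Plan 9 (4–3), Plan 6 (4–3) — so Plan 7 is the Condorcet winner.

Plan 7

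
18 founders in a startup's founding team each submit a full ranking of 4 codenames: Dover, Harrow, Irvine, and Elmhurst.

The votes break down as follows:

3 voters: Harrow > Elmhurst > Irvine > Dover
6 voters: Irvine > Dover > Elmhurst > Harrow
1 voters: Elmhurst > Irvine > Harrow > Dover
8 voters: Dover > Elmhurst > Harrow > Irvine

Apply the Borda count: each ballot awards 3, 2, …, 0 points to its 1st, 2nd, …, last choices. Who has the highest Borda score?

Dover

Borda scores:
  Dover: 3·0 + 6·2 + 0 + 8·3 = 36
  Harrow: 3·3 + 6·0 + 1 + 8·1 = 18
  Irvine: 3·1 + 6·3 + 2 + 8·0 = 23
  Elmhurst: 3·2 + 6·1 + 3 + 8·2 = 31
Dover has the highest total.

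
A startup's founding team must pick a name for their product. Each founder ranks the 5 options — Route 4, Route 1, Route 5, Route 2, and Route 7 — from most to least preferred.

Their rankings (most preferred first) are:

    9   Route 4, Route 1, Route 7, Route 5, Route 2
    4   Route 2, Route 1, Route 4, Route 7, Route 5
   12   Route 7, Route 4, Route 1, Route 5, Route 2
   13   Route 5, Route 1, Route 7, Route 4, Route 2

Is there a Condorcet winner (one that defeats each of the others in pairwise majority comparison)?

Head-to-head results (38 voters total):
Route 4 vs Route 1: Route 4 wins 21–17.
Route 4 vs Route 5: Route 4 wins 25–13.
Route 4 vs Route 2: Route 4 wins 34–4.
Route 4 vs Route 7: Route 7 wins 25–13.
Route 1 vs Route 5: Route 1 wins 25–13.
Route 1 vs Route 2: Route 1 wins 34–4.
Route 1 vs Route 7: Route 1 wins 26–12.
Route 5 vs Route 2: Route 5 wins 34–4.
Route 5 vs Route 7: Route 7 wins 25–13.
Route 2 vs Route 7: Route 7 wins 34–4.
No candidate beats all others: Route 4 beats Route 1 beats Route 7 beats Route 4, a majority cycle.

No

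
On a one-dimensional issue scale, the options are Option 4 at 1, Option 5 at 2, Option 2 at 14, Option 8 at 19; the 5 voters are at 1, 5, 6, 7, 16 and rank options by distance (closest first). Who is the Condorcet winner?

Option 5

With single-peaked preferences on a line, the Condorcet winner is the candidate closest to the median voter.
The median voter (position 6) is closest to Option 5 at 2.
Check: Option 5 vs Option 2 — voters closer to Option 5: 4 of 5.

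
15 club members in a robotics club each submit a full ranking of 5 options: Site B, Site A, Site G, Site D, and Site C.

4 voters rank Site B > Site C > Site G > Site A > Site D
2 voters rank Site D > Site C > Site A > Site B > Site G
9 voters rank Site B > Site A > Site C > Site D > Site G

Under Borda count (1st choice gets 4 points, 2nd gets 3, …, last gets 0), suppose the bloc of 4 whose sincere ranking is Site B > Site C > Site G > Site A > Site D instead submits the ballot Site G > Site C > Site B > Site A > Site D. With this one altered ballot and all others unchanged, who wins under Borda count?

Borda totals with the altered ballot: Site B 46, Site A 35, Site G 16, Site D 17, Site C 36.
The winner is unchanged: still Site B.

Site B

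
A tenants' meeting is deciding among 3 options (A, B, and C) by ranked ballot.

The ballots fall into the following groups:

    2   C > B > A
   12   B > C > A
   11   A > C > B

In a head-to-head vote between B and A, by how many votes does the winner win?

3

Ballots ranking B above A: 2+12 = 14.
Ballots ranking A above B: 11.
B wins 14–11, a margin of 3.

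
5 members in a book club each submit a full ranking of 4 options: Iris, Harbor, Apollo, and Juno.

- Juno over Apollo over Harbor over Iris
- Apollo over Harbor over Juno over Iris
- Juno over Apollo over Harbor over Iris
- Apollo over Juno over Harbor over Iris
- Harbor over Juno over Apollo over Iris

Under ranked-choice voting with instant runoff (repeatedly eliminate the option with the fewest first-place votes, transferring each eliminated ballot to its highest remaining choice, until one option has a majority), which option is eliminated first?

Iris

Round 1: Apollo 2, Juno 2, Harbor 1, Iris 0. Iris has the fewest and is eliminated.
Round 2: Apollo 2, Juno 2, Harbor 1. Harbor has the fewest and is eliminated.
Round 3: Juno 3, Apollo 2. Juno has a majority.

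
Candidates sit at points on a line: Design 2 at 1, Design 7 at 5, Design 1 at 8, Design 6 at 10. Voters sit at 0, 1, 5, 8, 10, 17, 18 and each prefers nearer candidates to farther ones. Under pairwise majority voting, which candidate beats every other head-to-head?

With single-peaked preferences on a line, the Condorcet winner is the candidate closest to the median voter.
The median voter (position 8) is closest to Design 1 at 8.
Check: Design 1 vs Design 6 — voters closer to Design 1: 4 of 7.

Design 1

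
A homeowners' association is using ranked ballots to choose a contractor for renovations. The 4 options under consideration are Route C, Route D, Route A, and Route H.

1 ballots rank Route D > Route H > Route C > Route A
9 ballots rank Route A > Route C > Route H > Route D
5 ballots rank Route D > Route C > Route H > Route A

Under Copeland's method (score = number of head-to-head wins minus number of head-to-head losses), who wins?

Route A

Pairwise results:
  Route C vs Route D: Route C wins 9–6.
  Route C vs Route A: Route A wins 9–6.
  Route C vs Route H: Route C wins 14–1.
  Route D vs Route A: Route A wins 9–6.
  Route D vs Route H: Route H wins 9–6.
  Route A vs Route H: Route A wins 9–6.
Copeland scores (wins − losses):
  Route C: 2 − 1 = 1
  Route D: 0 − 3 = -3
  Route A: 3 − 0 = 3
  Route H: 1 − 2 = -1
Route A has the best Copeland score.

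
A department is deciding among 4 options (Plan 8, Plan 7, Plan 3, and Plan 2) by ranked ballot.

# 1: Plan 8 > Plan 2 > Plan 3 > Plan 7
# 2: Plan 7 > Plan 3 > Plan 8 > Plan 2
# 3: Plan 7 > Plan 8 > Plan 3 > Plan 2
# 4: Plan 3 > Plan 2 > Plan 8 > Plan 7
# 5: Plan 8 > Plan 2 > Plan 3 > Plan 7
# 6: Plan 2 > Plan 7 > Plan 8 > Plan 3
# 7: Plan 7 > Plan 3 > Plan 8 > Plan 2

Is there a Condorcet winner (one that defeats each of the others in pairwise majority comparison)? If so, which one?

No Condorcet winner

Head-to-head results (7 voters total):
Plan 8 vs Plan 7: Plan 7 wins 4–3.
Plan 8 vs Plan 3: Plan 8 wins 4–3.
Plan 8 vs Plan 2: Plan 8 wins 5–2.
Plan 7 vs Plan 3: Plan 7 wins 4–3.
Plan 7 vs Plan 2: Plan 2 wins 4–3.
Plan 3 vs Plan 2: Plan 3 wins 4–3.
No candidate beats all others: Plan 8 beats Plan 2 beats Plan 7 beats Plan 8, a majority cycle.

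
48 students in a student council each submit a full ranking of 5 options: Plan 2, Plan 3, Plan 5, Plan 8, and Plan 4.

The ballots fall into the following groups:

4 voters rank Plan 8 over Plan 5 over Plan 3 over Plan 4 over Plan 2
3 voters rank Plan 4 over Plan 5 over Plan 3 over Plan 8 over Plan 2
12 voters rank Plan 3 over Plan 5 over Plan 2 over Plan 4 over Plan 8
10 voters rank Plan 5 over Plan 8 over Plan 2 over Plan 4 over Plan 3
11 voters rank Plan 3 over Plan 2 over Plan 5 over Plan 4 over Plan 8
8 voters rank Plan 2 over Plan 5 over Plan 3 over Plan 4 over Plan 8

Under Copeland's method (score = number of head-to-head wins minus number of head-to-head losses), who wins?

Plan 5

Pairwise results:
  Plan 2 vs Plan 3: Plan 3 wins 30–18.
  Plan 2 vs Plan 5: Plan 5 wins 29–19.
  Plan 2 vs Plan 8: Plan 2 wins 31–17.
  Plan 2 vs Plan 4: Plan 2 wins 41–7.
  Plan 3 vs Plan 5: Plan 5 wins 25–23.
  Plan 3 vs Plan 8: Plan 3 wins 34–14.
  Plan 3 vs Plan 4: Plan 3 wins 35–13.
  Plan 5 vs Plan 8: Plan 5 wins 44–4.
  Plan 5 vs Plan 4: Plan 5 wins 45–3.
  Plan 8 vs Plan 4: Plan 4 wins 34–14.
Copeland scores (wins − losses):
  Plan 2: 2 − 2 = 0
  Plan 3: 3 − 1 = 2
  Plan 5: 4 − 0 = 4
  Plan 8: 0 − 4 = -4
  Plan 4: 1 − 3 = -2
Plan 5 has the best Copeland score.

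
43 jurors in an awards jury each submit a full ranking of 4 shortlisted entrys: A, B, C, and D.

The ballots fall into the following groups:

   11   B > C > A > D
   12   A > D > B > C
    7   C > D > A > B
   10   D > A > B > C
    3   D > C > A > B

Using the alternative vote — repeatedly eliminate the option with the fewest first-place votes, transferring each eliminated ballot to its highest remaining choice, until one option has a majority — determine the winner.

A

Round 1: D 13, A 12, B 11, C 7. C has the fewest and is eliminated.
Round 2: D 20, A 12, B 11. B has the fewest and is eliminated.
Round 3: A 23, D 20. A has a majority.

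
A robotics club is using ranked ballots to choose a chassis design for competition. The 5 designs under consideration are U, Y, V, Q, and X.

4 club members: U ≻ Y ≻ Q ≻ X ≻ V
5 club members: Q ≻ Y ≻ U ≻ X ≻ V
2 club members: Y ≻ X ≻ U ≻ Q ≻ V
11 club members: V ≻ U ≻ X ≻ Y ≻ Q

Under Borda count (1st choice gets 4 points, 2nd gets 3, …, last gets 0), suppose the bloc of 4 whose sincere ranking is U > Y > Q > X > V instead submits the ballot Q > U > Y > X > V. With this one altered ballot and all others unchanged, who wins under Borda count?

Borda totals with the altered ballot: U 59, Y 42, V 44, Q 38, X 37.
The winner is unchanged: still U.

U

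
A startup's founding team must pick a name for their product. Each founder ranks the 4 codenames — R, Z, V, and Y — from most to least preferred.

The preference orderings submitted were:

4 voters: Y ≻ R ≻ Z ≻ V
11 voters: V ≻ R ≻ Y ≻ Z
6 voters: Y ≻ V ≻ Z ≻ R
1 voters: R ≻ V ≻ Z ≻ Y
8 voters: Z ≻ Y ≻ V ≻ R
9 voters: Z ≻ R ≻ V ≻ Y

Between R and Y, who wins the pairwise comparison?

R

Ballots ranking R above Y: 11+1+9 = 21.
Ballots ranking Y above R: 4+6+8 = 18.
R wins the head-to-head, 21–18.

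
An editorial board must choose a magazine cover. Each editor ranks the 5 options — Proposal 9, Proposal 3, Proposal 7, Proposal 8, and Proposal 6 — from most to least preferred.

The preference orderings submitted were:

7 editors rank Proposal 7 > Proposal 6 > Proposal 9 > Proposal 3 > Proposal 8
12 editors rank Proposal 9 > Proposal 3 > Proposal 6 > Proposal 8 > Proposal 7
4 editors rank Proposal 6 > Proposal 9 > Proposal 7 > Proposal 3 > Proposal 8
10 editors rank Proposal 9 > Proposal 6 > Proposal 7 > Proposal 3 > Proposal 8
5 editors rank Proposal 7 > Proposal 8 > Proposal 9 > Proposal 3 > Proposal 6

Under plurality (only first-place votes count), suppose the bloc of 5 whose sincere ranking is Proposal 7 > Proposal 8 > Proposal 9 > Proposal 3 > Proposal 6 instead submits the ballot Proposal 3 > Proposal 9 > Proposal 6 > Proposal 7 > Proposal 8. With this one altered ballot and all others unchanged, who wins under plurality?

Proposal 9

First-place totals with the altered ballot: Proposal 9 22, Proposal 3 5, Proposal 7 7, Proposal 8 0, Proposal 6 4.
The winner is unchanged: still Proposal 9.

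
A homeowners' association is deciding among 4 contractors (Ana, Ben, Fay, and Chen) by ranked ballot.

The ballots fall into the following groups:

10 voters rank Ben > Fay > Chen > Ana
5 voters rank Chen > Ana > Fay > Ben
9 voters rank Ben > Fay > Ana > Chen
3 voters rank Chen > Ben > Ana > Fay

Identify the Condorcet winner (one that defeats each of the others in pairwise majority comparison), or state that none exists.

Head-to-head results (27 voters total):
Ana vs Ben: Ben wins 22–5.
Ana vs Fay: Fay wins 19–8.
Ana vs Chen: Chen wins 18–9.
Ben vs Fay: Ben wins 22–5.
Ben vs Chen: Ben wins 19–8.
Fay vs Chen: Fay wins 19–8.
Ben beats each rival — Ana (22–5), Fay (22–5), Chen (19–8) — so Ben is the Condorcet winner.

Ben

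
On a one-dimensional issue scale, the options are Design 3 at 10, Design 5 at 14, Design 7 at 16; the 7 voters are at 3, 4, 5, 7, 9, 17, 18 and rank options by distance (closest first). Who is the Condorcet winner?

Design 3

With single-peaked preferences on a line, the Condorcet winner is the candidate closest to the median voter.
The median voter (position 7) is closest to Design 3 at 10.
Check: Design 3 vs Design 7 — voters closer to Design 3: 5 of 7.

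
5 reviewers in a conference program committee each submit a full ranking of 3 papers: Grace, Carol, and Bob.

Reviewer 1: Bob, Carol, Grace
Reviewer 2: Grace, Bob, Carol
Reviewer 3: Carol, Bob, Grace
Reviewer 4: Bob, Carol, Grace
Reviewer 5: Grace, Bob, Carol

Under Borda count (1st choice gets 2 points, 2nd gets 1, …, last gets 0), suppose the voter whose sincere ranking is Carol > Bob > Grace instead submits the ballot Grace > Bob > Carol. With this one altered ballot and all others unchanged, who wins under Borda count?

Bob

Borda totals with the altered ballot: Grace 6, Carol 2, Bob 7.
The winner is unchanged: still Bob.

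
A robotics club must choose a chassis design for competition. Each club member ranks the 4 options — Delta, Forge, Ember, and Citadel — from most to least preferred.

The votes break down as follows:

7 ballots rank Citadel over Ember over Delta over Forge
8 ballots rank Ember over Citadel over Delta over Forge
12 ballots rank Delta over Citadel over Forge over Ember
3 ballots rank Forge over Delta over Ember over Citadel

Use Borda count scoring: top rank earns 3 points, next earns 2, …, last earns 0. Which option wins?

Borda scores:
  Delta: 7·1 + 8·1 + 12·3 + 3·2 = 57
  Forge: 7·0 + 8·0 + 12·1 + 3·3 = 21
  Ember: 7·2 + 8·3 + 12·0 + 3·1 = 41
  Citadel: 7·3 + 8·2 + 12·2 + 3·0 = 61
Citadel has the highest total.

Citadel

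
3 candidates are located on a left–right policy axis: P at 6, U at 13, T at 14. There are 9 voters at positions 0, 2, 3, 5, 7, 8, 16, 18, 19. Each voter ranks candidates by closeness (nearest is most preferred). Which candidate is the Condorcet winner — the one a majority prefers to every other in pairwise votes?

P

With single-peaked preferences on a line, the Condorcet winner is the candidate closest to the median voter.
The median voter (position 7) is closest to P at 6.
Check: P vs T — voters closer to P: 6 of 9.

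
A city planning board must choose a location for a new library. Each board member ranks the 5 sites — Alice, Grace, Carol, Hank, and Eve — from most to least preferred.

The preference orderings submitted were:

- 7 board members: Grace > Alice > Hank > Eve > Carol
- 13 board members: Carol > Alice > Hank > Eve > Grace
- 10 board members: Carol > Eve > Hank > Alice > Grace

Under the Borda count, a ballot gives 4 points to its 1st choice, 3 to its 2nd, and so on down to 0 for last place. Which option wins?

Carol

Borda scores:
  Alice: 7·3 + 13·3 + 10·1 = 70
  Grace: 7·4 + 13·0 + 10·0 = 28
  Carol: 7·0 + 13·4 + 10·4 = 92
  Hank: 7·2 + 13·2 + 10·2 = 60
  Eve: 7·1 + 13·1 + 10·3 = 50
Carol has the highest total.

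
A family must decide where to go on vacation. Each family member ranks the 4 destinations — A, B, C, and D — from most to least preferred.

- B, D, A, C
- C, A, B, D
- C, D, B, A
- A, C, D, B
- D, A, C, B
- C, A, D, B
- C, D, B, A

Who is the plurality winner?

C

First-place vote totals:
  A: 1
  B: 1
  C: 4
  D: 1
C has the most first-place votes.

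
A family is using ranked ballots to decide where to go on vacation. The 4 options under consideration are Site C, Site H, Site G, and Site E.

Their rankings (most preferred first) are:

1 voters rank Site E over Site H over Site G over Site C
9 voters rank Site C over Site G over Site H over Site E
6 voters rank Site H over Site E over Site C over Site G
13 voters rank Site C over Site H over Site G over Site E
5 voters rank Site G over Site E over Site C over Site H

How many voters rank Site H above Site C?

Ballots ranking Site H above Site C: 1+6 = 7.
Ballots ranking Site C above Site H: 9+13+5 = 27.
So 7 of 34 voters prefer Site H to Site C.

7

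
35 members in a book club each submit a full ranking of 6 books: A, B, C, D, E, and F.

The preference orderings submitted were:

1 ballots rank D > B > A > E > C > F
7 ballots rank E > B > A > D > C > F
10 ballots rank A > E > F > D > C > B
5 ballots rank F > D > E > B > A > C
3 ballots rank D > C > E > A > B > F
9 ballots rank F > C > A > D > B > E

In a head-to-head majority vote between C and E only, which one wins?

E

Ballots ranking C above E: 3+9 = 12.
Ballots ranking E above C: 1+7+10+5 = 23.
E wins the head-to-head, 23–12.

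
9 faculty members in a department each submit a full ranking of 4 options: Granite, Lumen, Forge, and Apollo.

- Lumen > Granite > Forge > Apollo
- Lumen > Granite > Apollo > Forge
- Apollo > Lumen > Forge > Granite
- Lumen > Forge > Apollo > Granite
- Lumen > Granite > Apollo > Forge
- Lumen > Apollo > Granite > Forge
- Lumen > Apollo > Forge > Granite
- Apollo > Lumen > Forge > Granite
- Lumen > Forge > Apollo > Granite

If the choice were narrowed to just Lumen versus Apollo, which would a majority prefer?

Ballots ranking Lumen above Apollo: 7.
Ballots ranking Apollo above Lumen: 2.
Lumen wins the head-to-head, 7–2.

Lumen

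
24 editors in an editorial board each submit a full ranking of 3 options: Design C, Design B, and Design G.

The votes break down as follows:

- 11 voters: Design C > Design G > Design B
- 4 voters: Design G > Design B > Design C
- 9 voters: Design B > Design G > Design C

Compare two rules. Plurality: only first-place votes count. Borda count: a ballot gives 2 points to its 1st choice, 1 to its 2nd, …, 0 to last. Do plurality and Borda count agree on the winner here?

Plurality first-place counts: Design C 11, Design B 9, Design G 4 → Design C.
Borda totals: Design C 22, Design B 22, Design G 28 → Design G.
The two rules disagree: plurality picks Design C, Borda picks Design G.

No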